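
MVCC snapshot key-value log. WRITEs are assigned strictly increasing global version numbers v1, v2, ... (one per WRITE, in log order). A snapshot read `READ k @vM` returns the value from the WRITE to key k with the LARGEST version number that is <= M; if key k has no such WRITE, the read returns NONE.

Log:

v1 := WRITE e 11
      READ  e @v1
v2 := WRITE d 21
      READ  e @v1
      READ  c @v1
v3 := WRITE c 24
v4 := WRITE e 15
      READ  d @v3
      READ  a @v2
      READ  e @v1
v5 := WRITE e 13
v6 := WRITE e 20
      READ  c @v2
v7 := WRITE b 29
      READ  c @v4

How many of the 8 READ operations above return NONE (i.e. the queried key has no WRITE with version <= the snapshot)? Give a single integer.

v1: WRITE e=11  (e history now [(1, 11)])
READ e @v1: history=[(1, 11)] -> pick v1 -> 11
v2: WRITE d=21  (d history now [(2, 21)])
READ e @v1: history=[(1, 11)] -> pick v1 -> 11
READ c @v1: history=[] -> no version <= 1 -> NONE
v3: WRITE c=24  (c history now [(3, 24)])
v4: WRITE e=15  (e history now [(1, 11), (4, 15)])
READ d @v3: history=[(2, 21)] -> pick v2 -> 21
READ a @v2: history=[] -> no version <= 2 -> NONE
READ e @v1: history=[(1, 11), (4, 15)] -> pick v1 -> 11
v5: WRITE e=13  (e history now [(1, 11), (4, 15), (5, 13)])
v6: WRITE e=20  (e history now [(1, 11), (4, 15), (5, 13), (6, 20)])
READ c @v2: history=[(3, 24)] -> no version <= 2 -> NONE
v7: WRITE b=29  (b history now [(7, 29)])
READ c @v4: history=[(3, 24)] -> pick v3 -> 24
Read results in order: ['11', '11', 'NONE', '21', 'NONE', '11', 'NONE', '24']
NONE count = 3

Answer: 3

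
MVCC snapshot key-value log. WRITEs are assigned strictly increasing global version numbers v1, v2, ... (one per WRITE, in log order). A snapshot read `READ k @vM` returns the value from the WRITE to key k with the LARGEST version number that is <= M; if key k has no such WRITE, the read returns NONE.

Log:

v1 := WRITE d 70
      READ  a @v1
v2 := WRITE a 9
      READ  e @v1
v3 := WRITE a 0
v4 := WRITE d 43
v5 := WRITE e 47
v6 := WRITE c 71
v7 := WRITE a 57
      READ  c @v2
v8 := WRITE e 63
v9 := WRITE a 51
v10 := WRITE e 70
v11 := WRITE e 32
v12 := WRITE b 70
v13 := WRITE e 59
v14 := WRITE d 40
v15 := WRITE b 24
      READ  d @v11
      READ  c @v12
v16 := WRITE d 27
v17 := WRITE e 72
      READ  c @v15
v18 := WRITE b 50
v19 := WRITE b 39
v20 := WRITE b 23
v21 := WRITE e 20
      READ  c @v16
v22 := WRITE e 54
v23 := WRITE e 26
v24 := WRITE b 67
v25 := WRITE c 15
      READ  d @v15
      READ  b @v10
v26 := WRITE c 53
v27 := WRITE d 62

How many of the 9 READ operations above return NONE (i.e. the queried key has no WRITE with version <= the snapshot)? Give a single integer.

Answer: 4

Derivation:
v1: WRITE d=70  (d history now [(1, 70)])
READ a @v1: history=[] -> no version <= 1 -> NONE
v2: WRITE a=9  (a history now [(2, 9)])
READ e @v1: history=[] -> no version <= 1 -> NONE
v3: WRITE a=0  (a history now [(2, 9), (3, 0)])
v4: WRITE d=43  (d history now [(1, 70), (4, 43)])
v5: WRITE e=47  (e history now [(5, 47)])
v6: WRITE c=71  (c history now [(6, 71)])
v7: WRITE a=57  (a history now [(2, 9), (3, 0), (7, 57)])
READ c @v2: history=[(6, 71)] -> no version <= 2 -> NONE
v8: WRITE e=63  (e history now [(5, 47), (8, 63)])
v9: WRITE a=51  (a history now [(2, 9), (3, 0), (7, 57), (9, 51)])
v10: WRITE e=70  (e history now [(5, 47), (8, 63), (10, 70)])
v11: WRITE e=32  (e history now [(5, 47), (8, 63), (10, 70), (11, 32)])
v12: WRITE b=70  (b history now [(12, 70)])
v13: WRITE e=59  (e history now [(5, 47), (8, 63), (10, 70), (11, 32), (13, 59)])
v14: WRITE d=40  (d history now [(1, 70), (4, 43), (14, 40)])
v15: WRITE b=24  (b history now [(12, 70), (15, 24)])
READ d @v11: history=[(1, 70), (4, 43), (14, 40)] -> pick v4 -> 43
READ c @v12: history=[(6, 71)] -> pick v6 -> 71
v16: WRITE d=27  (d history now [(1, 70), (4, 43), (14, 40), (16, 27)])
v17: WRITE e=72  (e history now [(5, 47), (8, 63), (10, 70), (11, 32), (13, 59), (17, 72)])
READ c @v15: history=[(6, 71)] -> pick v6 -> 71
v18: WRITE b=50  (b history now [(12, 70), (15, 24), (18, 50)])
v19: WRITE b=39  (b history now [(12, 70), (15, 24), (18, 50), (19, 39)])
v20: WRITE b=23  (b history now [(12, 70), (15, 24), (18, 50), (19, 39), (20, 23)])
v21: WRITE e=20  (e history now [(5, 47), (8, 63), (10, 70), (11, 32), (13, 59), (17, 72), (21, 20)])
READ c @v16: history=[(6, 71)] -> pick v6 -> 71
v22: WRITE e=54  (e history now [(5, 47), (8, 63), (10, 70), (11, 32), (13, 59), (17, 72), (21, 20), (22, 54)])
v23: WRITE e=26  (e history now [(5, 47), (8, 63), (10, 70), (11, 32), (13, 59), (17, 72), (21, 20), (22, 54), (23, 26)])
v24: WRITE b=67  (b history now [(12, 70), (15, 24), (18, 50), (19, 39), (20, 23), (24, 67)])
v25: WRITE c=15  (c history now [(6, 71), (25, 15)])
READ d @v15: history=[(1, 70), (4, 43), (14, 40), (16, 27)] -> pick v14 -> 40
READ b @v10: history=[(12, 70), (15, 24), (18, 50), (19, 39), (20, 23), (24, 67)] -> no version <= 10 -> NONE
v26: WRITE c=53  (c history now [(6, 71), (25, 15), (26, 53)])
v27: WRITE d=62  (d history now [(1, 70), (4, 43), (14, 40), (16, 27), (27, 62)])
Read results in order: ['NONE', 'NONE', 'NONE', '43', '71', '71', '71', '40', 'NONE']
NONE count = 4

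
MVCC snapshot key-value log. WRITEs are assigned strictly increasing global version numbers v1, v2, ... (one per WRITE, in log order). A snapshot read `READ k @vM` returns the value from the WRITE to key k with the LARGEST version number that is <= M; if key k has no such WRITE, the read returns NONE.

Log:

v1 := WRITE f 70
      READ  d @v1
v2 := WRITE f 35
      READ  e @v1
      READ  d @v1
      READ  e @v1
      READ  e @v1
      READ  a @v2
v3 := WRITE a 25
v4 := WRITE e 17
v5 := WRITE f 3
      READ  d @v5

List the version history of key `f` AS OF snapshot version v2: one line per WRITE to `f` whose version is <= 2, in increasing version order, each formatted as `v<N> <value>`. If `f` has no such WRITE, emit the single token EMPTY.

Scan writes for key=f with version <= 2:
  v1 WRITE f 70 -> keep
  v2 WRITE f 35 -> keep
  v3 WRITE a 25 -> skip
  v4 WRITE e 17 -> skip
  v5 WRITE f 3 -> drop (> snap)
Collected: [(1, 70), (2, 35)]

Answer: v1 70
v2 35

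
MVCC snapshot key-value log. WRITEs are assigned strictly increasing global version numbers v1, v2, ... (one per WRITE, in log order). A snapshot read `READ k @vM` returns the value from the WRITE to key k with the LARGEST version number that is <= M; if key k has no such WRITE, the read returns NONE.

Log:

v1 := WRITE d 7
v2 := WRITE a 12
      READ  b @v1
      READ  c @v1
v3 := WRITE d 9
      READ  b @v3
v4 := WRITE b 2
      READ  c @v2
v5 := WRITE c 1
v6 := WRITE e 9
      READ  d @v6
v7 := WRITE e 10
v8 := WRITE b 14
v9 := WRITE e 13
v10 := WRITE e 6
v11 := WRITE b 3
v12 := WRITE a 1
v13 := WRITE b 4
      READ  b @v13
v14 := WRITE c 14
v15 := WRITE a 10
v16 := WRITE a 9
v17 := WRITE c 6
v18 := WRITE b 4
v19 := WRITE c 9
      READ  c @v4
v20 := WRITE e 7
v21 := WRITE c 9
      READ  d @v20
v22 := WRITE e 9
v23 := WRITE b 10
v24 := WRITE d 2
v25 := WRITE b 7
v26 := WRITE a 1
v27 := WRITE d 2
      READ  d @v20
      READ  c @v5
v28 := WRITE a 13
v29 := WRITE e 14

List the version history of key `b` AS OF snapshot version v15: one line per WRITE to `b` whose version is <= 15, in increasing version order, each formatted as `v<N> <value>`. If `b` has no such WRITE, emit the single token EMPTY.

Answer: v4 2
v8 14
v11 3
v13 4

Derivation:
Scan writes for key=b with version <= 15:
  v1 WRITE d 7 -> skip
  v2 WRITE a 12 -> skip
  v3 WRITE d 9 -> skip
  v4 WRITE b 2 -> keep
  v5 WRITE c 1 -> skip
  v6 WRITE e 9 -> skip
  v7 WRITE e 10 -> skip
  v8 WRITE b 14 -> keep
  v9 WRITE e 13 -> skip
  v10 WRITE e 6 -> skip
  v11 WRITE b 3 -> keep
  v12 WRITE a 1 -> skip
  v13 WRITE b 4 -> keep
  v14 WRITE c 14 -> skip
  v15 WRITE a 10 -> skip
  v16 WRITE a 9 -> skip
  v17 WRITE c 6 -> skip
  v18 WRITE b 4 -> drop (> snap)
  v19 WRITE c 9 -> skip
  v20 WRITE e 7 -> skip
  v21 WRITE c 9 -> skip
  v22 WRITE e 9 -> skip
  v23 WRITE b 10 -> drop (> snap)
  v24 WRITE d 2 -> skip
  v25 WRITE b 7 -> drop (> snap)
  v26 WRITE a 1 -> skip
  v27 WRITE d 2 -> skip
  v28 WRITE a 13 -> skip
  v29 WRITE e 14 -> skip
Collected: [(4, 2), (8, 14), (11, 3), (13, 4)]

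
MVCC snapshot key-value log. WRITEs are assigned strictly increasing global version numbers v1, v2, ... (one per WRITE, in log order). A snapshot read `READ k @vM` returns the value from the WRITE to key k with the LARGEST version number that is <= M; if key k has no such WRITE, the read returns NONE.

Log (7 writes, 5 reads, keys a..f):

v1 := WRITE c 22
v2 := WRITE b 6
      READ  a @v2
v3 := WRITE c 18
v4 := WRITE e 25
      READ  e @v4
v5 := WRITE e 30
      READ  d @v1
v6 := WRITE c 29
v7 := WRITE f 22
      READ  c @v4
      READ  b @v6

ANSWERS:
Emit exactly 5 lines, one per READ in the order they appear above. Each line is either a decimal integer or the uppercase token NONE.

Answer: NONE
25
NONE
18
6

Derivation:
v1: WRITE c=22  (c history now [(1, 22)])
v2: WRITE b=6  (b history now [(2, 6)])
READ a @v2: history=[] -> no version <= 2 -> NONE
v3: WRITE c=18  (c history now [(1, 22), (3, 18)])
v4: WRITE e=25  (e history now [(4, 25)])
READ e @v4: history=[(4, 25)] -> pick v4 -> 25
v5: WRITE e=30  (e history now [(4, 25), (5, 30)])
READ d @v1: history=[] -> no version <= 1 -> NONE
v6: WRITE c=29  (c history now [(1, 22), (3, 18), (6, 29)])
v7: WRITE f=22  (f history now [(7, 22)])
READ c @v4: history=[(1, 22), (3, 18), (6, 29)] -> pick v3 -> 18
READ b @v6: history=[(2, 6)] -> pick v2 -> 6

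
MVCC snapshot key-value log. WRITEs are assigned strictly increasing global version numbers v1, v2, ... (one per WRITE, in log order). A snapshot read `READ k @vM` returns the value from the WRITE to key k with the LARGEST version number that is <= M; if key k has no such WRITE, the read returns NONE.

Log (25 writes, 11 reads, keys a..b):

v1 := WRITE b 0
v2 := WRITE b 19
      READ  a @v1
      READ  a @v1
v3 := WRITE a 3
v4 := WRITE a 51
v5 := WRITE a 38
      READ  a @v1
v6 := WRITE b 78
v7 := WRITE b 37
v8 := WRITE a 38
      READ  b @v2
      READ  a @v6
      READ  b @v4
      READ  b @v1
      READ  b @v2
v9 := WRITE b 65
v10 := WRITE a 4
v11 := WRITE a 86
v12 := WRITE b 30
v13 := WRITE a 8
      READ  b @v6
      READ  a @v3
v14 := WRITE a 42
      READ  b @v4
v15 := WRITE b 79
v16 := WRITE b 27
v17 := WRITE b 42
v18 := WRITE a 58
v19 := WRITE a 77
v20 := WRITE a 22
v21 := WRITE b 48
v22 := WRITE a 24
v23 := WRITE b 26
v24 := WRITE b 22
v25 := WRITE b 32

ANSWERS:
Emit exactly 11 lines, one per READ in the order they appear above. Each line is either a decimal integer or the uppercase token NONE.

v1: WRITE b=0  (b history now [(1, 0)])
v2: WRITE b=19  (b history now [(1, 0), (2, 19)])
READ a @v1: history=[] -> no version <= 1 -> NONE
READ a @v1: history=[] -> no version <= 1 -> NONE
v3: WRITE a=3  (a history now [(3, 3)])
v4: WRITE a=51  (a history now [(3, 3), (4, 51)])
v5: WRITE a=38  (a history now [(3, 3), (4, 51), (5, 38)])
READ a @v1: history=[(3, 3), (4, 51), (5, 38)] -> no version <= 1 -> NONE
v6: WRITE b=78  (b history now [(1, 0), (2, 19), (6, 78)])
v7: WRITE b=37  (b history now [(1, 0), (2, 19), (6, 78), (7, 37)])
v8: WRITE a=38  (a history now [(3, 3), (4, 51), (5, 38), (8, 38)])
READ b @v2: history=[(1, 0), (2, 19), (6, 78), (7, 37)] -> pick v2 -> 19
READ a @v6: history=[(3, 3), (4, 51), (5, 38), (8, 38)] -> pick v5 -> 38
READ b @v4: history=[(1, 0), (2, 19), (6, 78), (7, 37)] -> pick v2 -> 19
READ b @v1: history=[(1, 0), (2, 19), (6, 78), (7, 37)] -> pick v1 -> 0
READ b @v2: history=[(1, 0), (2, 19), (6, 78), (7, 37)] -> pick v2 -> 19
v9: WRITE b=65  (b history now [(1, 0), (2, 19), (6, 78), (7, 37), (9, 65)])
v10: WRITE a=4  (a history now [(3, 3), (4, 51), (5, 38), (8, 38), (10, 4)])
v11: WRITE a=86  (a history now [(3, 3), (4, 51), (5, 38), (8, 38), (10, 4), (11, 86)])
v12: WRITE b=30  (b history now [(1, 0), (2, 19), (6, 78), (7, 37), (9, 65), (12, 30)])
v13: WRITE a=8  (a history now [(3, 3), (4, 51), (5, 38), (8, 38), (10, 4), (11, 86), (13, 8)])
READ b @v6: history=[(1, 0), (2, 19), (6, 78), (7, 37), (9, 65), (12, 30)] -> pick v6 -> 78
READ a @v3: history=[(3, 3), (4, 51), (5, 38), (8, 38), (10, 4), (11, 86), (13, 8)] -> pick v3 -> 3
v14: WRITE a=42  (a history now [(3, 3), (4, 51), (5, 38), (8, 38), (10, 4), (11, 86), (13, 8), (14, 42)])
READ b @v4: history=[(1, 0), (2, 19), (6, 78), (7, 37), (9, 65), (12, 30)] -> pick v2 -> 19
v15: WRITE b=79  (b history now [(1, 0), (2, 19), (6, 78), (7, 37), (9, 65), (12, 30), (15, 79)])
v16: WRITE b=27  (b history now [(1, 0), (2, 19), (6, 78), (7, 37), (9, 65), (12, 30), (15, 79), (16, 27)])
v17: WRITE b=42  (b history now [(1, 0), (2, 19), (6, 78), (7, 37), (9, 65), (12, 30), (15, 79), (16, 27), (17, 42)])
v18: WRITE a=58  (a history now [(3, 3), (4, 51), (5, 38), (8, 38), (10, 4), (11, 86), (13, 8), (14, 42), (18, 58)])
v19: WRITE a=77  (a history now [(3, 3), (4, 51), (5, 38), (8, 38), (10, 4), (11, 86), (13, 8), (14, 42), (18, 58), (19, 77)])
v20: WRITE a=22  (a history now [(3, 3), (4, 51), (5, 38), (8, 38), (10, 4), (11, 86), (13, 8), (14, 42), (18, 58), (19, 77), (20, 22)])
v21: WRITE b=48  (b history now [(1, 0), (2, 19), (6, 78), (7, 37), (9, 65), (12, 30), (15, 79), (16, 27), (17, 42), (21, 48)])
v22: WRITE a=24  (a history now [(3, 3), (4, 51), (5, 38), (8, 38), (10, 4), (11, 86), (13, 8), (14, 42), (18, 58), (19, 77), (20, 22), (22, 24)])
v23: WRITE b=26  (b history now [(1, 0), (2, 19), (6, 78), (7, 37), (9, 65), (12, 30), (15, 79), (16, 27), (17, 42), (21, 48), (23, 26)])
v24: WRITE b=22  (b history now [(1, 0), (2, 19), (6, 78), (7, 37), (9, 65), (12, 30), (15, 79), (16, 27), (17, 42), (21, 48), (23, 26), (24, 22)])
v25: WRITE b=32  (b history now [(1, 0), (2, 19), (6, 78), (7, 37), (9, 65), (12, 30), (15, 79), (16, 27), (17, 42), (21, 48), (23, 26), (24, 22), (25, 32)])

Answer: NONE
NONE
NONE
19
38
19
0
19
78
3
19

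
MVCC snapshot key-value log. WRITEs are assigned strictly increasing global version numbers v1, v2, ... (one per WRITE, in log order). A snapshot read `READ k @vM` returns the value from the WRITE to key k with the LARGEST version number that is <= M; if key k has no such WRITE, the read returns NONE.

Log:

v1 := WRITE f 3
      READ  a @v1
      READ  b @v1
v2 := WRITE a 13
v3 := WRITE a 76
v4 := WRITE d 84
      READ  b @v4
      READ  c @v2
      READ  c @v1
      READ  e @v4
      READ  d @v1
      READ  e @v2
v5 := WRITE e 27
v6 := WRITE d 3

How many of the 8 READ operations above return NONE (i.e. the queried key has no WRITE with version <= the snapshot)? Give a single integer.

v1: WRITE f=3  (f history now [(1, 3)])
READ a @v1: history=[] -> no version <= 1 -> NONE
READ b @v1: history=[] -> no version <= 1 -> NONE
v2: WRITE a=13  (a history now [(2, 13)])
v3: WRITE a=76  (a history now [(2, 13), (3, 76)])
v4: WRITE d=84  (d history now [(4, 84)])
READ b @v4: history=[] -> no version <= 4 -> NONE
READ c @v2: history=[] -> no version <= 2 -> NONE
READ c @v1: history=[] -> no version <= 1 -> NONE
READ e @v4: history=[] -> no version <= 4 -> NONE
READ d @v1: history=[(4, 84)] -> no version <= 1 -> NONE
READ e @v2: history=[] -> no version <= 2 -> NONE
v5: WRITE e=27  (e history now [(5, 27)])
v6: WRITE d=3  (d history now [(4, 84), (6, 3)])
Read results in order: ['NONE', 'NONE', 'NONE', 'NONE', 'NONE', 'NONE', 'NONE', 'NONE']
NONE count = 8

Answer: 8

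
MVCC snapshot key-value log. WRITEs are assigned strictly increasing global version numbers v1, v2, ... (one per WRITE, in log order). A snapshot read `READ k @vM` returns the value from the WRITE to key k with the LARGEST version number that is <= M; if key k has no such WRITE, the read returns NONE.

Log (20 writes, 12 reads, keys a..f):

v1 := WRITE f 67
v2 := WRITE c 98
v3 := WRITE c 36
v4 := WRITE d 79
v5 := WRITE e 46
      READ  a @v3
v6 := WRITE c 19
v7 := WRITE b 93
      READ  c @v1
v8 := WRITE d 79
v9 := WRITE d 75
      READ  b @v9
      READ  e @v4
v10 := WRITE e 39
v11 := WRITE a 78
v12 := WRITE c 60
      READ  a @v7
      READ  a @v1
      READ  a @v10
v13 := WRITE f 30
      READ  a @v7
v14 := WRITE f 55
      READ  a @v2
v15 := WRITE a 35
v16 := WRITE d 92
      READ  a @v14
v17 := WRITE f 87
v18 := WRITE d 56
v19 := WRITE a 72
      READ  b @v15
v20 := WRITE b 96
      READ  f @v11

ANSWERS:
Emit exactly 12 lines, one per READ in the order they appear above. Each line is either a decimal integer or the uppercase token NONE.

v1: WRITE f=67  (f history now [(1, 67)])
v2: WRITE c=98  (c history now [(2, 98)])
v3: WRITE c=36  (c history now [(2, 98), (3, 36)])
v4: WRITE d=79  (d history now [(4, 79)])
v5: WRITE e=46  (e history now [(5, 46)])
READ a @v3: history=[] -> no version <= 3 -> NONE
v6: WRITE c=19  (c history now [(2, 98), (3, 36), (6, 19)])
v7: WRITE b=93  (b history now [(7, 93)])
READ c @v1: history=[(2, 98), (3, 36), (6, 19)] -> no version <= 1 -> NONE
v8: WRITE d=79  (d history now [(4, 79), (8, 79)])
v9: WRITE d=75  (d history now [(4, 79), (8, 79), (9, 75)])
READ b @v9: history=[(7, 93)] -> pick v7 -> 93
READ e @v4: history=[(5, 46)] -> no version <= 4 -> NONE
v10: WRITE e=39  (e history now [(5, 46), (10, 39)])
v11: WRITE a=78  (a history now [(11, 78)])
v12: WRITE c=60  (c history now [(2, 98), (3, 36), (6, 19), (12, 60)])
READ a @v7: history=[(11, 78)] -> no version <= 7 -> NONE
READ a @v1: history=[(11, 78)] -> no version <= 1 -> NONE
READ a @v10: history=[(11, 78)] -> no version <= 10 -> NONE
v13: WRITE f=30  (f history now [(1, 67), (13, 30)])
READ a @v7: history=[(11, 78)] -> no version <= 7 -> NONE
v14: WRITE f=55  (f history now [(1, 67), (13, 30), (14, 55)])
READ a @v2: history=[(11, 78)] -> no version <= 2 -> NONE
v15: WRITE a=35  (a history now [(11, 78), (15, 35)])
v16: WRITE d=92  (d history now [(4, 79), (8, 79), (9, 75), (16, 92)])
READ a @v14: history=[(11, 78), (15, 35)] -> pick v11 -> 78
v17: WRITE f=87  (f history now [(1, 67), (13, 30), (14, 55), (17, 87)])
v18: WRITE d=56  (d history now [(4, 79), (8, 79), (9, 75), (16, 92), (18, 56)])
v19: WRITE a=72  (a history now [(11, 78), (15, 35), (19, 72)])
READ b @v15: history=[(7, 93)] -> pick v7 -> 93
v20: WRITE b=96  (b history now [(7, 93), (20, 96)])
READ f @v11: history=[(1, 67), (13, 30), (14, 55), (17, 87)] -> pick v1 -> 67

Answer: NONE
NONE
93
NONE
NONE
NONE
NONE
NONE
NONE
78
93
67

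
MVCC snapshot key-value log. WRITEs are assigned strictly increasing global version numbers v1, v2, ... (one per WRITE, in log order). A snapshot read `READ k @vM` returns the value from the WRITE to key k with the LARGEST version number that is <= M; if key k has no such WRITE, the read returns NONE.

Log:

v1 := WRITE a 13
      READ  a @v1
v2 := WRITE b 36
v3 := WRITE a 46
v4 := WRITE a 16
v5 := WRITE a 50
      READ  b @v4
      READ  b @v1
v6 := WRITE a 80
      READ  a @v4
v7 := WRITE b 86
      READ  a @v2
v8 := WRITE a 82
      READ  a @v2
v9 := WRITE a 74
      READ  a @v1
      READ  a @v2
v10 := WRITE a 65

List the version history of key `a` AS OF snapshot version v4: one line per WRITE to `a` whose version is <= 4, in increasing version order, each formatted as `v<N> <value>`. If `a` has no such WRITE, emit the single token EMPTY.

Answer: v1 13
v3 46
v4 16

Derivation:
Scan writes for key=a with version <= 4:
  v1 WRITE a 13 -> keep
  v2 WRITE b 36 -> skip
  v3 WRITE a 46 -> keep
  v4 WRITE a 16 -> keep
  v5 WRITE a 50 -> drop (> snap)
  v6 WRITE a 80 -> drop (> snap)
  v7 WRITE b 86 -> skip
  v8 WRITE a 82 -> drop (> snap)
  v9 WRITE a 74 -> drop (> snap)
  v10 WRITE a 65 -> drop (> snap)
Collected: [(1, 13), (3, 46), (4, 16)]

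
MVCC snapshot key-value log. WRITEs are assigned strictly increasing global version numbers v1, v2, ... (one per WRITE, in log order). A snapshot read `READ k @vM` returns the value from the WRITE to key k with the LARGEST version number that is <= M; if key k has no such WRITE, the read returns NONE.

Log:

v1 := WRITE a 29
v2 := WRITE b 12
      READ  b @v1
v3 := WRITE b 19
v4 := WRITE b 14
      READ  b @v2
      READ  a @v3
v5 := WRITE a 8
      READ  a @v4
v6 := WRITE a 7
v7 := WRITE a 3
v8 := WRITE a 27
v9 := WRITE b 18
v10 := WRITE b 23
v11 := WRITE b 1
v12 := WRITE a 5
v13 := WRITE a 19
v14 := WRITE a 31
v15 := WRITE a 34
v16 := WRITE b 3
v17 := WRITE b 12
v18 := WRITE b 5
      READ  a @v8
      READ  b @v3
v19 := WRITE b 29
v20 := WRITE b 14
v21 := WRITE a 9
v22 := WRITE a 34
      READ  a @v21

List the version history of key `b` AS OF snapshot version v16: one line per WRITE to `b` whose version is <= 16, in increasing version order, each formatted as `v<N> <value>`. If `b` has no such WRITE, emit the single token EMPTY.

Scan writes for key=b with version <= 16:
  v1 WRITE a 29 -> skip
  v2 WRITE b 12 -> keep
  v3 WRITE b 19 -> keep
  v4 WRITE b 14 -> keep
  v5 WRITE a 8 -> skip
  v6 WRITE a 7 -> skip
  v7 WRITE a 3 -> skip
  v8 WRITE a 27 -> skip
  v9 WRITE b 18 -> keep
  v10 WRITE b 23 -> keep
  v11 WRITE b 1 -> keep
  v12 WRITE a 5 -> skip
  v13 WRITE a 19 -> skip
  v14 WRITE a 31 -> skip
  v15 WRITE a 34 -> skip
  v16 WRITE b 3 -> keep
  v17 WRITE b 12 -> drop (> snap)
  v18 WRITE b 5 -> drop (> snap)
  v19 WRITE b 29 -> drop (> snap)
  v20 WRITE b 14 -> drop (> snap)
  v21 WRITE a 9 -> skip
  v22 WRITE a 34 -> skip
Collected: [(2, 12), (3, 19), (4, 14), (9, 18), (10, 23), (11, 1), (16, 3)]

Answer: v2 12
v3 19
v4 14
v9 18
v10 23
v11 1
v16 3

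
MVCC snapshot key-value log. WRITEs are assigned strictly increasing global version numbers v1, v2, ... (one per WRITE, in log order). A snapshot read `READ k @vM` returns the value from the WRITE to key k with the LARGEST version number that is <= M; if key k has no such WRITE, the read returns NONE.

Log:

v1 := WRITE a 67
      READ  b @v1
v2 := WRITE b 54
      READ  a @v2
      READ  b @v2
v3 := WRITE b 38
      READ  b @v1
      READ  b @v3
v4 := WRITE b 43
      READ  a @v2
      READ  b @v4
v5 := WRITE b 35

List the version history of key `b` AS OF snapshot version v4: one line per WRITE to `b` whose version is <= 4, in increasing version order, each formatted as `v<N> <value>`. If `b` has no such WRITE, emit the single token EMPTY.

Answer: v2 54
v3 38
v4 43

Derivation:
Scan writes for key=b with version <= 4:
  v1 WRITE a 67 -> skip
  v2 WRITE b 54 -> keep
  v3 WRITE b 38 -> keep
  v4 WRITE b 43 -> keep
  v5 WRITE b 35 -> drop (> snap)
Collected: [(2, 54), (3, 38), (4, 43)]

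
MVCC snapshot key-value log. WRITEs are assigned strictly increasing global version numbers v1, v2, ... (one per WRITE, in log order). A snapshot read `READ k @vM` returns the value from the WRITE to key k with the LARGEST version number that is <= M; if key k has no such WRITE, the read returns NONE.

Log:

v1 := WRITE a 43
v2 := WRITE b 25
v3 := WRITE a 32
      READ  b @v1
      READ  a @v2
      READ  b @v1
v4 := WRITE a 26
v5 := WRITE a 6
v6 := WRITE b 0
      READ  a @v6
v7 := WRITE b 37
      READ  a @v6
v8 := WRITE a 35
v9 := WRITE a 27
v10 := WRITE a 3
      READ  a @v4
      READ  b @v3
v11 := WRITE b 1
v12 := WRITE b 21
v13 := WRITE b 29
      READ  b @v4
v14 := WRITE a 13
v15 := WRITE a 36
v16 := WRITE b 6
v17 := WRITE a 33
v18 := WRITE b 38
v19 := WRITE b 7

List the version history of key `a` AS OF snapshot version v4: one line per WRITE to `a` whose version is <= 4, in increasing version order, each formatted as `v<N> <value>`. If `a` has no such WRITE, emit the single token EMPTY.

Scan writes for key=a with version <= 4:
  v1 WRITE a 43 -> keep
  v2 WRITE b 25 -> skip
  v3 WRITE a 32 -> keep
  v4 WRITE a 26 -> keep
  v5 WRITE a 6 -> drop (> snap)
  v6 WRITE b 0 -> skip
  v7 WRITE b 37 -> skip
  v8 WRITE a 35 -> drop (> snap)
  v9 WRITE a 27 -> drop (> snap)
  v10 WRITE a 3 -> drop (> snap)
  v11 WRITE b 1 -> skip
  v12 WRITE b 21 -> skip
  v13 WRITE b 29 -> skip
  v14 WRITE a 13 -> drop (> snap)
  v15 WRITE a 36 -> drop (> snap)
  v16 WRITE b 6 -> skip
  v17 WRITE a 33 -> drop (> snap)
  v18 WRITE b 38 -> skip
  v19 WRITE b 7 -> skip
Collected: [(1, 43), (3, 32), (4, 26)]

Answer: v1 43
v3 32
v4 26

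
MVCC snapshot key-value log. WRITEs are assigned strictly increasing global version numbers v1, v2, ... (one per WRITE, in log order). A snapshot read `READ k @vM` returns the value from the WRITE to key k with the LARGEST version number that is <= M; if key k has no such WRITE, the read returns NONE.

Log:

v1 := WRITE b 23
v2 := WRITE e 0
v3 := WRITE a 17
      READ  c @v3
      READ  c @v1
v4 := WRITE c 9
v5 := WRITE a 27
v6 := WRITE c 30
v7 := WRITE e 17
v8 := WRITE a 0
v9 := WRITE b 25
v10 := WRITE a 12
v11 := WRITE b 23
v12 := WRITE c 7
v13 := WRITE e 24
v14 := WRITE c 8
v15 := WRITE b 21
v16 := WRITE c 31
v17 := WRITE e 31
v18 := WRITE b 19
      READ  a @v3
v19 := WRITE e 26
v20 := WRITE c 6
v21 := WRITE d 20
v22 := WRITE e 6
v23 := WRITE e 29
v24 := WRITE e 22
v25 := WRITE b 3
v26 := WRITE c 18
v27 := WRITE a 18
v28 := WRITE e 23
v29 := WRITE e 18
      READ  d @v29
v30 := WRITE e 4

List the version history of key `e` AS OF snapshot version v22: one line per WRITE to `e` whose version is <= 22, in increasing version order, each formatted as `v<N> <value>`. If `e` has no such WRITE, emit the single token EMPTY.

Scan writes for key=e with version <= 22:
  v1 WRITE b 23 -> skip
  v2 WRITE e 0 -> keep
  v3 WRITE a 17 -> skip
  v4 WRITE c 9 -> skip
  v5 WRITE a 27 -> skip
  v6 WRITE c 30 -> skip
  v7 WRITE e 17 -> keep
  v8 WRITE a 0 -> skip
  v9 WRITE b 25 -> skip
  v10 WRITE a 12 -> skip
  v11 WRITE b 23 -> skip
  v12 WRITE c 7 -> skip
  v13 WRITE e 24 -> keep
  v14 WRITE c 8 -> skip
  v15 WRITE b 21 -> skip
  v16 WRITE c 31 -> skip
  v17 WRITE e 31 -> keep
  v18 WRITE b 19 -> skip
  v19 WRITE e 26 -> keep
  v20 WRITE c 6 -> skip
  v21 WRITE d 20 -> skip
  v22 WRITE e 6 -> keep
  v23 WRITE e 29 -> drop (> snap)
  v24 WRITE e 22 -> drop (> snap)
  v25 WRITE b 3 -> skip
  v26 WRITE c 18 -> skip
  v27 WRITE a 18 -> skip
  v28 WRITE e 23 -> drop (> snap)
  v29 WRITE e 18 -> drop (> snap)
  v30 WRITE e 4 -> drop (> snap)
Collected: [(2, 0), (7, 17), (13, 24), (17, 31), (19, 26), (22, 6)]

Answer: v2 0
v7 17
v13 24
v17 31
v19 26
v22 6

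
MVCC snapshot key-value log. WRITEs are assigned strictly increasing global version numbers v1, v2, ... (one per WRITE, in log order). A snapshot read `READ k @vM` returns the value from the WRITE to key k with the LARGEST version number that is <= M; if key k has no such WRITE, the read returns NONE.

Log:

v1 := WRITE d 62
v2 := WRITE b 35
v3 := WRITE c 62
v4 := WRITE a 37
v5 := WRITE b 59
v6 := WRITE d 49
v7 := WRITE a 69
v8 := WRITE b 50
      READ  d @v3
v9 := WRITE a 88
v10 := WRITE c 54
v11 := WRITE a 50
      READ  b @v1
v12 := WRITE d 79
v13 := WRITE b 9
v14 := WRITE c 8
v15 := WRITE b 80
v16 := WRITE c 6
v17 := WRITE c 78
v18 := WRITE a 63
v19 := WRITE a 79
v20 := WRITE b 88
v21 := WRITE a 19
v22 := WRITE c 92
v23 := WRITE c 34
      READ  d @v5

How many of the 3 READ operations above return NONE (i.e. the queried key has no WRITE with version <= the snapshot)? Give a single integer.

v1: WRITE d=62  (d history now [(1, 62)])
v2: WRITE b=35  (b history now [(2, 35)])
v3: WRITE c=62  (c history now [(3, 62)])
v4: WRITE a=37  (a history now [(4, 37)])
v5: WRITE b=59  (b history now [(2, 35), (5, 59)])
v6: WRITE d=49  (d history now [(1, 62), (6, 49)])
v7: WRITE a=69  (a history now [(4, 37), (7, 69)])
v8: WRITE b=50  (b history now [(2, 35), (5, 59), (8, 50)])
READ d @v3: history=[(1, 62), (6, 49)] -> pick v1 -> 62
v9: WRITE a=88  (a history now [(4, 37), (7, 69), (9, 88)])
v10: WRITE c=54  (c history now [(3, 62), (10, 54)])
v11: WRITE a=50  (a history now [(4, 37), (7, 69), (9, 88), (11, 50)])
READ b @v1: history=[(2, 35), (5, 59), (8, 50)] -> no version <= 1 -> NONE
v12: WRITE d=79  (d history now [(1, 62), (6, 49), (12, 79)])
v13: WRITE b=9  (b history now [(2, 35), (5, 59), (8, 50), (13, 9)])
v14: WRITE c=8  (c history now [(3, 62), (10, 54), (14, 8)])
v15: WRITE b=80  (b history now [(2, 35), (5, 59), (8, 50), (13, 9), (15, 80)])
v16: WRITE c=6  (c history now [(3, 62), (10, 54), (14, 8), (16, 6)])
v17: WRITE c=78  (c history now [(3, 62), (10, 54), (14, 8), (16, 6), (17, 78)])
v18: WRITE a=63  (a history now [(4, 37), (7, 69), (9, 88), (11, 50), (18, 63)])
v19: WRITE a=79  (a history now [(4, 37), (7, 69), (9, 88), (11, 50), (18, 63), (19, 79)])
v20: WRITE b=88  (b history now [(2, 35), (5, 59), (8, 50), (13, 9), (15, 80), (20, 88)])
v21: WRITE a=19  (a history now [(4, 37), (7, 69), (9, 88), (11, 50), (18, 63), (19, 79), (21, 19)])
v22: WRITE c=92  (c history now [(3, 62), (10, 54), (14, 8), (16, 6), (17, 78), (22, 92)])
v23: WRITE c=34  (c history now [(3, 62), (10, 54), (14, 8), (16, 6), (17, 78), (22, 92), (23, 34)])
READ d @v5: history=[(1, 62), (6, 49), (12, 79)] -> pick v1 -> 62
Read results in order: ['62', 'NONE', '62']
NONE count = 1

Answer: 1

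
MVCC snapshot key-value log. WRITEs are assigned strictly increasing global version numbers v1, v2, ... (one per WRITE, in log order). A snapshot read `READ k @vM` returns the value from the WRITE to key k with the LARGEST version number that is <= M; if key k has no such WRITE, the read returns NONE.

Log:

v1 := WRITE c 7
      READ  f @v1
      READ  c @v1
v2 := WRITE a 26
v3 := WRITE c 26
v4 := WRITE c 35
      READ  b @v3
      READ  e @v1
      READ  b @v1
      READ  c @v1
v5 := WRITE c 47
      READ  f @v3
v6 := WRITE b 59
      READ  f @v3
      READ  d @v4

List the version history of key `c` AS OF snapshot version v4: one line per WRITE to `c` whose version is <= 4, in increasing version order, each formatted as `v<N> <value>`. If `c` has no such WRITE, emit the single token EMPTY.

Answer: v1 7
v3 26
v4 35

Derivation:
Scan writes for key=c with version <= 4:
  v1 WRITE c 7 -> keep
  v2 WRITE a 26 -> skip
  v3 WRITE c 26 -> keep
  v4 WRITE c 35 -> keep
  v5 WRITE c 47 -> drop (> snap)
  v6 WRITE b 59 -> skip
Collected: [(1, 7), (3, 26), (4, 35)]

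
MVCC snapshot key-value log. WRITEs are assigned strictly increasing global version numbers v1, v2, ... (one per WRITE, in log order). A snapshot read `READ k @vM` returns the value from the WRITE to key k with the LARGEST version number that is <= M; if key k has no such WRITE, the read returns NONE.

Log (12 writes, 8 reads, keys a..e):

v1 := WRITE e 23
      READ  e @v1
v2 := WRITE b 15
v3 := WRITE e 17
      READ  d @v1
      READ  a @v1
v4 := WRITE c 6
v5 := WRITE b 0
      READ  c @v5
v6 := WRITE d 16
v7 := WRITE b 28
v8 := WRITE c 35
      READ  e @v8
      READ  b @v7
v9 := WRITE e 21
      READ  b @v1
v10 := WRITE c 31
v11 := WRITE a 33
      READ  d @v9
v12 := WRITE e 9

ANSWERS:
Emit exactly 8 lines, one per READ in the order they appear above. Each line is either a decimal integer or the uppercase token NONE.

v1: WRITE e=23  (e history now [(1, 23)])
READ e @v1: history=[(1, 23)] -> pick v1 -> 23
v2: WRITE b=15  (b history now [(2, 15)])
v3: WRITE e=17  (e history now [(1, 23), (3, 17)])
READ d @v1: history=[] -> no version <= 1 -> NONE
READ a @v1: history=[] -> no version <= 1 -> NONE
v4: WRITE c=6  (c history now [(4, 6)])
v5: WRITE b=0  (b history now [(2, 15), (5, 0)])
READ c @v5: history=[(4, 6)] -> pick v4 -> 6
v6: WRITE d=16  (d history now [(6, 16)])
v7: WRITE b=28  (b history now [(2, 15), (5, 0), (7, 28)])
v8: WRITE c=35  (c history now [(4, 6), (8, 35)])
READ e @v8: history=[(1, 23), (3, 17)] -> pick v3 -> 17
READ b @v7: history=[(2, 15), (5, 0), (7, 28)] -> pick v7 -> 28
v9: WRITE e=21  (e history now [(1, 23), (3, 17), (9, 21)])
READ b @v1: history=[(2, 15), (5, 0), (7, 28)] -> no version <= 1 -> NONE
v10: WRITE c=31  (c history now [(4, 6), (8, 35), (10, 31)])
v11: WRITE a=33  (a history now [(11, 33)])
READ d @v9: history=[(6, 16)] -> pick v6 -> 16
v12: WRITE e=9  (e history now [(1, 23), (3, 17), (9, 21), (12, 9)])

Answer: 23
NONE
NONE
6
17
28
NONE
16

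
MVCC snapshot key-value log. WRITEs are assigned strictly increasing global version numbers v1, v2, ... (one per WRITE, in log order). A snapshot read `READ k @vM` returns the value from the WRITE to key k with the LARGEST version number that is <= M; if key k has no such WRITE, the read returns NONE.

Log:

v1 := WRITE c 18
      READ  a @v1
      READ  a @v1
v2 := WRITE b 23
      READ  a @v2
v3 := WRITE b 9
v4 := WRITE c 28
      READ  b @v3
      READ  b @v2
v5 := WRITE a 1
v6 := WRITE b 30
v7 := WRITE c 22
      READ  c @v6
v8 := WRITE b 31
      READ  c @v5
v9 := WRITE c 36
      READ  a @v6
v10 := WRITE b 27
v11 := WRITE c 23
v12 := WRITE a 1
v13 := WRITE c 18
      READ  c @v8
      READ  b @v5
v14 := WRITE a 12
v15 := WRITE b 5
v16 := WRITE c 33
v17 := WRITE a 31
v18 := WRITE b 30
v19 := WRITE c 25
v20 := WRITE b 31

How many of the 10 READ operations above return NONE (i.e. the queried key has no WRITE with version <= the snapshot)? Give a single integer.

Answer: 3

Derivation:
v1: WRITE c=18  (c history now [(1, 18)])
READ a @v1: history=[] -> no version <= 1 -> NONE
READ a @v1: history=[] -> no version <= 1 -> NONE
v2: WRITE b=23  (b history now [(2, 23)])
READ a @v2: history=[] -> no version <= 2 -> NONE
v3: WRITE b=9  (b history now [(2, 23), (3, 9)])
v4: WRITE c=28  (c history now [(1, 18), (4, 28)])
READ b @v3: history=[(2, 23), (3, 9)] -> pick v3 -> 9
READ b @v2: history=[(2, 23), (3, 9)] -> pick v2 -> 23
v5: WRITE a=1  (a history now [(5, 1)])
v6: WRITE b=30  (b history now [(2, 23), (3, 9), (6, 30)])
v7: WRITE c=22  (c history now [(1, 18), (4, 28), (7, 22)])
READ c @v6: history=[(1, 18), (4, 28), (7, 22)] -> pick v4 -> 28
v8: WRITE b=31  (b history now [(2, 23), (3, 9), (6, 30), (8, 31)])
READ c @v5: history=[(1, 18), (4, 28), (7, 22)] -> pick v4 -> 28
v9: WRITE c=36  (c history now [(1, 18), (4, 28), (7, 22), (9, 36)])
READ a @v6: history=[(5, 1)] -> pick v5 -> 1
v10: WRITE b=27  (b history now [(2, 23), (3, 9), (6, 30), (8, 31), (10, 27)])
v11: WRITE c=23  (c history now [(1, 18), (4, 28), (7, 22), (9, 36), (11, 23)])
v12: WRITE a=1  (a history now [(5, 1), (12, 1)])
v13: WRITE c=18  (c history now [(1, 18), (4, 28), (7, 22), (9, 36), (11, 23), (13, 18)])
READ c @v8: history=[(1, 18), (4, 28), (7, 22), (9, 36), (11, 23), (13, 18)] -> pick v7 -> 22
READ b @v5: history=[(2, 23), (3, 9), (6, 30), (8, 31), (10, 27)] -> pick v3 -> 9
v14: WRITE a=12  (a history now [(5, 1), (12, 1), (14, 12)])
v15: WRITE b=5  (b history now [(2, 23), (3, 9), (6, 30), (8, 31), (10, 27), (15, 5)])
v16: WRITE c=33  (c history now [(1, 18), (4, 28), (7, 22), (9, 36), (11, 23), (13, 18), (16, 33)])
v17: WRITE a=31  (a history now [(5, 1), (12, 1), (14, 12), (17, 31)])
v18: WRITE b=30  (b history now [(2, 23), (3, 9), (6, 30), (8, 31), (10, 27), (15, 5), (18, 30)])
v19: WRITE c=25  (c history now [(1, 18), (4, 28), (7, 22), (9, 36), (11, 23), (13, 18), (16, 33), (19, 25)])
v20: WRITE b=31  (b history now [(2, 23), (3, 9), (6, 30), (8, 31), (10, 27), (15, 5), (18, 30), (20, 31)])
Read results in order: ['NONE', 'NONE', 'NONE', '9', '23', '28', '28', '1', '22', '9']
NONE count = 3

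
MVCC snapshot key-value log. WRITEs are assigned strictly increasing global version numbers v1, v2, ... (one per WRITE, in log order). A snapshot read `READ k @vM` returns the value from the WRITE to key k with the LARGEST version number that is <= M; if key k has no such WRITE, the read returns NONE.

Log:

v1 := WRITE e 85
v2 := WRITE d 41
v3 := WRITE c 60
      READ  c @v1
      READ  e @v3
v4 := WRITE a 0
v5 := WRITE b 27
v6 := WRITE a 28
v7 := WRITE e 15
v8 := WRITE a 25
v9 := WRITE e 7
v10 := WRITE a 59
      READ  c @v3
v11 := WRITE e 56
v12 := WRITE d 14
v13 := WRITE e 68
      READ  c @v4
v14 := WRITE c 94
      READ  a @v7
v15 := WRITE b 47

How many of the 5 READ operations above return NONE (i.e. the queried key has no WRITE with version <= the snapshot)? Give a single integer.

Answer: 1

Derivation:
v1: WRITE e=85  (e history now [(1, 85)])
v2: WRITE d=41  (d history now [(2, 41)])
v3: WRITE c=60  (c history now [(3, 60)])
READ c @v1: history=[(3, 60)] -> no version <= 1 -> NONE
READ e @v3: history=[(1, 85)] -> pick v1 -> 85
v4: WRITE a=0  (a history now [(4, 0)])
v5: WRITE b=27  (b history now [(5, 27)])
v6: WRITE a=28  (a history now [(4, 0), (6, 28)])
v7: WRITE e=15  (e history now [(1, 85), (7, 15)])
v8: WRITE a=25  (a history now [(4, 0), (6, 28), (8, 25)])
v9: WRITE e=7  (e history now [(1, 85), (7, 15), (9, 7)])
v10: WRITE a=59  (a history now [(4, 0), (6, 28), (8, 25), (10, 59)])
READ c @v3: history=[(3, 60)] -> pick v3 -> 60
v11: WRITE e=56  (e history now [(1, 85), (7, 15), (9, 7), (11, 56)])
v12: WRITE d=14  (d history now [(2, 41), (12, 14)])
v13: WRITE e=68  (e history now [(1, 85), (7, 15), (9, 7), (11, 56), (13, 68)])
READ c @v4: history=[(3, 60)] -> pick v3 -> 60
v14: WRITE c=94  (c history now [(3, 60), (14, 94)])
READ a @v7: history=[(4, 0), (6, 28), (8, 25), (10, 59)] -> pick v6 -> 28
v15: WRITE b=47  (b history now [(5, 27), (15, 47)])
Read results in order: ['NONE', '85', '60', '60', '28']
NONE count = 1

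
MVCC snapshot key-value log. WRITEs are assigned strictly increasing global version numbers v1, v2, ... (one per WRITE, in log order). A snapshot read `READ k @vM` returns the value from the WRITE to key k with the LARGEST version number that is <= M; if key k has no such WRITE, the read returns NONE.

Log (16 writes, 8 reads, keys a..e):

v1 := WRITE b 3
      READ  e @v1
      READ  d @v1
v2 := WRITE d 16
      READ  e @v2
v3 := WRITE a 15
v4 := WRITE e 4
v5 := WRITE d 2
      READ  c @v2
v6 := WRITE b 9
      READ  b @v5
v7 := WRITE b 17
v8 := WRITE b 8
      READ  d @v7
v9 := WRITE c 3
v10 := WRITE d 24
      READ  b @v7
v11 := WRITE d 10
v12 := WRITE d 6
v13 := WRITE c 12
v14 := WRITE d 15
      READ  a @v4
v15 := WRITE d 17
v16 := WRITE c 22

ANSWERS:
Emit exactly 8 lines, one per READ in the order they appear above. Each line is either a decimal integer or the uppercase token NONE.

Answer: NONE
NONE
NONE
NONE
3
2
17
15

Derivation:
v1: WRITE b=3  (b history now [(1, 3)])
READ e @v1: history=[] -> no version <= 1 -> NONE
READ d @v1: history=[] -> no version <= 1 -> NONE
v2: WRITE d=16  (d history now [(2, 16)])
READ e @v2: history=[] -> no version <= 2 -> NONE
v3: WRITE a=15  (a history now [(3, 15)])
v4: WRITE e=4  (e history now [(4, 4)])
v5: WRITE d=2  (d history now [(2, 16), (5, 2)])
READ c @v2: history=[] -> no version <= 2 -> NONE
v6: WRITE b=9  (b history now [(1, 3), (6, 9)])
READ b @v5: history=[(1, 3), (6, 9)] -> pick v1 -> 3
v7: WRITE b=17  (b history now [(1, 3), (6, 9), (7, 17)])
v8: WRITE b=8  (b history now [(1, 3), (6, 9), (7, 17), (8, 8)])
READ d @v7: history=[(2, 16), (5, 2)] -> pick v5 -> 2
v9: WRITE c=3  (c history now [(9, 3)])
v10: WRITE d=24  (d history now [(2, 16), (5, 2), (10, 24)])
READ b @v7: history=[(1, 3), (6, 9), (7, 17), (8, 8)] -> pick v7 -> 17
v11: WRITE d=10  (d history now [(2, 16), (5, 2), (10, 24), (11, 10)])
v12: WRITE d=6  (d history now [(2, 16), (5, 2), (10, 24), (11, 10), (12, 6)])
v13: WRITE c=12  (c history now [(9, 3), (13, 12)])
v14: WRITE d=15  (d history now [(2, 16), (5, 2), (10, 24), (11, 10), (12, 6), (14, 15)])
READ a @v4: history=[(3, 15)] -> pick v3 -> 15
v15: WRITE d=17  (d history now [(2, 16), (5, 2), (10, 24), (11, 10), (12, 6), (14, 15), (15, 17)])
v16: WRITE c=22  (c history now [(9, 3), (13, 12), (16, 22)])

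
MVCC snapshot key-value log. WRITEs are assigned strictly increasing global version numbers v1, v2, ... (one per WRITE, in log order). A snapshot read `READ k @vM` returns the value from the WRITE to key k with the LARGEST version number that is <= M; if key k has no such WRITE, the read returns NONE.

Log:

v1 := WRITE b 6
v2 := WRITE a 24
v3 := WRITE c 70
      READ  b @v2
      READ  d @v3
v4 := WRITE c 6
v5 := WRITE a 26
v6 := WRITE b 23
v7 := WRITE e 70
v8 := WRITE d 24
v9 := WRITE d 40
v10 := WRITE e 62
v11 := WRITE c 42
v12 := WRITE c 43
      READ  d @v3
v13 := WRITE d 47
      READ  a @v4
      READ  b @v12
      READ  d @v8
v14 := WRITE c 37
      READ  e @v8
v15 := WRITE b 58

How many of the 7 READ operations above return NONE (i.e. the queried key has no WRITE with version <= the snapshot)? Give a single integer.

Answer: 2

Derivation:
v1: WRITE b=6  (b history now [(1, 6)])
v2: WRITE a=24  (a history now [(2, 24)])
v3: WRITE c=70  (c history now [(3, 70)])
READ b @v2: history=[(1, 6)] -> pick v1 -> 6
READ d @v3: history=[] -> no version <= 3 -> NONE
v4: WRITE c=6  (c history now [(3, 70), (4, 6)])
v5: WRITE a=26  (a history now [(2, 24), (5, 26)])
v6: WRITE b=23  (b history now [(1, 6), (6, 23)])
v7: WRITE e=70  (e history now [(7, 70)])
v8: WRITE d=24  (d history now [(8, 24)])
v9: WRITE d=40  (d history now [(8, 24), (9, 40)])
v10: WRITE e=62  (e history now [(7, 70), (10, 62)])
v11: WRITE c=42  (c history now [(3, 70), (4, 6), (11, 42)])
v12: WRITE c=43  (c history now [(3, 70), (4, 6), (11, 42), (12, 43)])
READ d @v3: history=[(8, 24), (9, 40)] -> no version <= 3 -> NONE
v13: WRITE d=47  (d history now [(8, 24), (9, 40), (13, 47)])
READ a @v4: history=[(2, 24), (5, 26)] -> pick v2 -> 24
READ b @v12: history=[(1, 6), (6, 23)] -> pick v6 -> 23
READ d @v8: history=[(8, 24), (9, 40), (13, 47)] -> pick v8 -> 24
v14: WRITE c=37  (c history now [(3, 70), (4, 6), (11, 42), (12, 43), (14, 37)])
READ e @v8: history=[(7, 70), (10, 62)] -> pick v7 -> 70
v15: WRITE b=58  (b history now [(1, 6), (6, 23), (15, 58)])
Read results in order: ['6', 'NONE', 'NONE', '24', '23', '24', '70']
NONE count = 2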